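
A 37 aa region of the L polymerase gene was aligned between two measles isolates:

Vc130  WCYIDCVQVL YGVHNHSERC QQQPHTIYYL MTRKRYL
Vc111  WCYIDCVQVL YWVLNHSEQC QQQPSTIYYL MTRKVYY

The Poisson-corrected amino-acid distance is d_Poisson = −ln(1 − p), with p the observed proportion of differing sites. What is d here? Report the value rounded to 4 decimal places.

0.1769

Mismatches occur at site 12 (G/W), site 14 (H/L), site 19 (R/Q), site 25 (H/S), site 35 (R/V), site 37 (L/Y).
p = 6/37 = 0.162162.
d = −ln(1 − 0.162162) = −ln(0.837838) = 0.1769.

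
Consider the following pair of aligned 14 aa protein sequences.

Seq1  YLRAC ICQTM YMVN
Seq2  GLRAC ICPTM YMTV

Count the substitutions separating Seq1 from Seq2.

4

Differing sites — 1:Y/G; 8:Q/P; 13:V/T; 14:N/V.
That gives 4 mismatches out of 14 aligned sites, so the Hamming distance is 4.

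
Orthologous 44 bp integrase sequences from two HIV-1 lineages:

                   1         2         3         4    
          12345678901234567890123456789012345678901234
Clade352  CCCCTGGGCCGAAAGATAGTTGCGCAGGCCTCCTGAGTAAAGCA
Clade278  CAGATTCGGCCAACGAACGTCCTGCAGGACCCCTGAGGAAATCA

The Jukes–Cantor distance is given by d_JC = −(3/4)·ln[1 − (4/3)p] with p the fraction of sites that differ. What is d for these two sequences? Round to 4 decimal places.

0.5429

The sequences differ at positions 2 (C/A), 3 (C/G), 4 (C/A), 6 (G/T), 7 (G/C), 9 (C/G), 11 (G/C), 14 (A/C), 17 (T/A), 18 (A/C), 21 (T/C), 22 (G/C), 23 (C/T), 29 (C/A), 31 (T/C), 38 (T/G), 42 (G/T).
p = 17/44 = 0.386364.
d = −0.75 · ln(1 − (4/3)·0.386364) = −0.75 · ln(0.484848) = −0.75 · (-0.723920) = 0.5429.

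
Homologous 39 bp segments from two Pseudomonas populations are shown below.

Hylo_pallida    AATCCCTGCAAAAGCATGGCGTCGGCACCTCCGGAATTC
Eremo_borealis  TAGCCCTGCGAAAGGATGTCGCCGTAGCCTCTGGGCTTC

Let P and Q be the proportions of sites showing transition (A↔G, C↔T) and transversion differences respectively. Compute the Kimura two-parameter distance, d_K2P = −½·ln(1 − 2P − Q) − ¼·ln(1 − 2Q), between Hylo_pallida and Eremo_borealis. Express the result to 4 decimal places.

0.3974

Mismatches occur at site 1 (A↔T, transversion), site 3 (T↔G, transversion), site 10 (A↔G, transition), site 15 (C↔G, transversion), site 19 (G↔T, transversion), site 22 (T↔C, transition), site 25 (G↔T, transversion), site 26 (C↔A, transversion), site 27 (A↔G, transition), site 32 (C↔T, transition), site 35 (A↔G, transition), site 36 (A↔C, transversion).
Of the 12 differences, 5 transitions and 7 transversions over 39 sites: P = 5/39 = 0.128205, Q = 7/39 = 0.179487.
d = −0.5·ln(0.564103) − 0.25·ln(0.641026) = −0.5·(-0.572518) − 0.25·(-0.444685) = 0.3974.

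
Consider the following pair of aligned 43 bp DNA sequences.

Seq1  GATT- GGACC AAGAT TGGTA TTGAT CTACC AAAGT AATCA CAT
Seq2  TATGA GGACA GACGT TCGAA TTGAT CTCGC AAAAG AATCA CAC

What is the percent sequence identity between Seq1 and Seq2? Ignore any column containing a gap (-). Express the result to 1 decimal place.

69.0%

Excluding the 1 gap column leaves 42 comparable sites.
Mismatches occur at site 1 (G/T), site 4 (T/G), site 10 (C/A), site 11 (A/G), site 13 (G/C), site 14 (A/G), site 17 (G/C), site 19 (T/A), site 28 (A/C), site 29 (C/G), site 34 (G/A), site 35 (T/G), site 43 (T/C).
29 of the 42 comparable sites match, so the percent identity is 29/42 × 100 = 69.0%.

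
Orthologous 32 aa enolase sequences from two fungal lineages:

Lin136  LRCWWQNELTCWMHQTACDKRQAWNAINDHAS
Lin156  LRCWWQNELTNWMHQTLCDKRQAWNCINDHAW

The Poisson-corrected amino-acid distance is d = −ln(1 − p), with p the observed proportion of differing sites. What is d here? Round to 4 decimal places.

Mismatches occur at site 11 (C↔N), site 17 (A↔L), site 26 (A↔C), site 32 (S↔W).
p = 4/32 = 0.125000.
d = −ln(1 − 0.125000) = −ln(0.875000) = 0.1335.

0.1335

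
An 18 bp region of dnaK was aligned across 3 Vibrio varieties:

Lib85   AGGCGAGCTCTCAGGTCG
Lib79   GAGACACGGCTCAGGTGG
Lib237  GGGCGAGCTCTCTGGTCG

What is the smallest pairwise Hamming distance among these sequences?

2

Pairwise Hamming distances:
  Lib85 vs Lib79: 8
  Lib85 vs Lib237: 2
  Lib79 vs Lib237: 8
The smallest is 2, between Lib85 and Lib237.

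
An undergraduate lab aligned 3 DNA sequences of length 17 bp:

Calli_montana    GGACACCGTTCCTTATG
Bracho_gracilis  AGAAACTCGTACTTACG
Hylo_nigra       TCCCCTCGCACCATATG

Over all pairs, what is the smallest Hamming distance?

7

Pairwise Hamming distances:
  Calli_montana vs Bracho_gracilis: 7
  Calli_montana vs Hylo_nigra: 8
  Bracho_gracilis vs Hylo_nigra: 13
The smallest is 7, between Calli_montana and Bracho_gracilis.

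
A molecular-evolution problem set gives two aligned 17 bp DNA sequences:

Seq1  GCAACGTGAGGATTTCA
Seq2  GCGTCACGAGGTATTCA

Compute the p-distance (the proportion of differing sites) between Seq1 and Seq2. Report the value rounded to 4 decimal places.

Differing sites — 3:A/G; 4:A/T; 6:G/A; 7:T/C; 12:A/T; 13:T/A.
There are 6 differences over 17 sites, so p = 6/17 = 0.3529.

0.3529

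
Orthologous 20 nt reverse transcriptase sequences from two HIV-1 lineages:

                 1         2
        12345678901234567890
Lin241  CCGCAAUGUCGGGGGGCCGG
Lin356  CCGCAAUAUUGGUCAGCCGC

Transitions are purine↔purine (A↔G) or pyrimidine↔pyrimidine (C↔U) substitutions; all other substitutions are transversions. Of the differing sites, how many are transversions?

3

The sequences differ at positions 8 (G/A, transition), 10 (C/U, transition), 13 (G/U, transversion), 14 (G/C, transversion), 15 (G/A, transition), 20 (G/C, transversion).
Of the 6 differences, 3 transitions and 3 transversions, so the answer is 3.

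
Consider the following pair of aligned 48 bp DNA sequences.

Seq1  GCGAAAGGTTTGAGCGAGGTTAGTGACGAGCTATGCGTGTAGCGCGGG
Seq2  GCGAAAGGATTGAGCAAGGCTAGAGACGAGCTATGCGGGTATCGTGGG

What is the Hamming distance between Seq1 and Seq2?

The sequences differ at positions 9 (T/A), 16 (G/A), 20 (T/C), 24 (T/A), 38 (T/G), 42 (G/T), 45 (C/T).
That gives 7 mismatches out of 48 aligned sites, so the Hamming distance is 7.

7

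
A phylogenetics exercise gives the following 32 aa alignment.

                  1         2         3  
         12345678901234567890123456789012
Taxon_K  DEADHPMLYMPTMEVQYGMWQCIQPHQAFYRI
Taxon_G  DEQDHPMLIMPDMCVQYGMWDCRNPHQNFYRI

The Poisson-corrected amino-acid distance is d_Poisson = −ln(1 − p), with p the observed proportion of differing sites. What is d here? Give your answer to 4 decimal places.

0.2877

The sequences differ at positions 3 (A/Q), 9 (Y/I), 12 (T/D), 14 (E/C), 21 (Q/D), 23 (I/R), 24 (Q/N), 28 (A/N).
p = 8/32 = 0.250000.
d = −ln(1 − 0.250000) = −ln(0.750000) = 0.2877.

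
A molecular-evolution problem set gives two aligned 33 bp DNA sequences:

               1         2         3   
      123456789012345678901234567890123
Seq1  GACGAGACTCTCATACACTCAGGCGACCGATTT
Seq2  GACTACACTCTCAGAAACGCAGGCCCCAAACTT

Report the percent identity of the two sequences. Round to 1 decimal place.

69.7%

Differing sites — 4:G/T; 6:G/C; 14:T/G; 16:C/A; 19:T/G; 25:G/C; 26:A/C; 28:C/A; 29:G/A; 31:T/C.
23 of the 33 sites match, so the percent identity is 23/33 × 100 = 69.7%.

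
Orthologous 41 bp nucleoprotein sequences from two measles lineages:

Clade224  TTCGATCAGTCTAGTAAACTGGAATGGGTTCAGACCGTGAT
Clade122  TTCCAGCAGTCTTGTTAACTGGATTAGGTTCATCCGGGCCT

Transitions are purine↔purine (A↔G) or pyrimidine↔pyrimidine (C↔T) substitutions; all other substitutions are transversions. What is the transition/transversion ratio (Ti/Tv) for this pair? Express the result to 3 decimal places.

Differing sites — 4:G/C (Tv); 6:T/G (Tv); 13:A/T (Tv); 16:A/T (Tv); 24:A/T (Tv); 26:G/A (Ti); 33:G/T (Tv); 34:A/C (Tv); 36:C/G (Tv); 38:T/G (Tv); 39:G/C (Tv); 40:A/C (Tv).
Of the 12 differences, 1 transition and 11 transversions, so Ti/Tv = 1/11 = 0.091.

0.091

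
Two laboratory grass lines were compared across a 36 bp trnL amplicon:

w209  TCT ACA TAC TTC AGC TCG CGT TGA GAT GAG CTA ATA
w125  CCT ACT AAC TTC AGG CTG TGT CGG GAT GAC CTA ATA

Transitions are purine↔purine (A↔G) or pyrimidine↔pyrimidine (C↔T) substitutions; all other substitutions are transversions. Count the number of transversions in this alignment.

The sequences differ at positions 1 (T/C, transition), 6 (A/T, transversion), 7 (T/A, transversion), 15 (C/G, transversion), 16 (T/C, transition), 17 (C/T, transition), 19 (C/T, transition), 22 (T/C, transition), 24 (A/G, transition), 30 (G/C, transversion).
Of the 10 differences, 6 transitions and 4 transversions, so the answer is 4.

4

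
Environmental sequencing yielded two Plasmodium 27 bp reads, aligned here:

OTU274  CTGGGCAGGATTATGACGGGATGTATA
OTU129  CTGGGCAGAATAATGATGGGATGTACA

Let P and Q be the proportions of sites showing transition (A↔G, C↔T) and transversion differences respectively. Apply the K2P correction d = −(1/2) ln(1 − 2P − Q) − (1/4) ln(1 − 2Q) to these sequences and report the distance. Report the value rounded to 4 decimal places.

Mismatches occur at site 9 (G→A, transition), site 12 (T→A, transversion), site 17 (C→T, transition), site 26 (T→C, transition).
Of the 4 differences, 3 transitions and 1 transversion over 27 sites: P = 3/27 = 0.111111, Q = 1/27 = 0.037037.
d = −0.5·ln(0.740741) − 0.25·ln(0.925926) = −0.5·(-0.300104) − 0.25·(-0.076961) = 0.1693.

0.1693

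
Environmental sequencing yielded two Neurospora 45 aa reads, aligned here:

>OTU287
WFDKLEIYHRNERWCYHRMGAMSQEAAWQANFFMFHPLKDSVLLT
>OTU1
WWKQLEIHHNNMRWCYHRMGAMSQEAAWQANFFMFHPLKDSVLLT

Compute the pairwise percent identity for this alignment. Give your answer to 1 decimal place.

The sequences differ at positions 2 (F/W), 3 (D/K), 4 (K/Q), 8 (Y/H), 10 (R/N), 12 (E/M).
39 of the 45 sites match, so the percent identity is 39/45 × 100 = 86.7%.

86.7%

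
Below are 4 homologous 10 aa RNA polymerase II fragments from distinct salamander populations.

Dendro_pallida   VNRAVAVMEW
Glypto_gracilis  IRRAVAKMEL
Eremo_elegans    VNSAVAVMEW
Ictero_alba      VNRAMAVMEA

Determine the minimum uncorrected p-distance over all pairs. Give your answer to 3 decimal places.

Pairwise Hamming distances:
  Dendro_pallida vs Glypto_gracilis: 4
  Dendro_pallida vs Eremo_elegans: 1
  Dendro_pallida vs Ictero_alba: 2
  Glypto_gracilis vs Eremo_elegans: 5
  Glypto_gracilis vs Ictero_alba: 5
  Eremo_elegans vs Ictero_alba: 3
The smallest is 1 mismatch, between Dendro_pallida and Eremo_elegans; p = 1/10 = 0.100.

0.100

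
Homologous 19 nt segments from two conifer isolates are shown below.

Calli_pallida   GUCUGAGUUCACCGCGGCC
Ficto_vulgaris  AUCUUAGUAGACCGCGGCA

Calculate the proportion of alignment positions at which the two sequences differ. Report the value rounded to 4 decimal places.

The sequences differ at positions 1 (G/A), 5 (G/U), 9 (U/A), 10 (C/G), 19 (C/A).
There are 5 differences over 19 sites, so p = 5/19 = 0.2632.

0.2632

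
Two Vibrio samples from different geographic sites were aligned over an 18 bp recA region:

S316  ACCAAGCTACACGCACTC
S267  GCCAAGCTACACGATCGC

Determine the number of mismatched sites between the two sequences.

Mismatches occur at site 1 (A→G), site 14 (C→A), site 15 (A→T), site 17 (T→G).
That gives 4 mismatches out of 18 aligned sites, so the Hamming distance is 4.

4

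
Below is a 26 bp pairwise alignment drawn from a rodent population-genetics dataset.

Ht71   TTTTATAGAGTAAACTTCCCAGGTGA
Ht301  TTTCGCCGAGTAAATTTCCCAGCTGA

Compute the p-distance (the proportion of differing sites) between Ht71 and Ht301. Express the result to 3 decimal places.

Differing sites — 4:T/C; 5:A/G; 6:T/C; 7:A/C; 15:C/T; 23:G/C.
There are 6 differences over 26 sites, so p = 6/26 = 0.231.

0.231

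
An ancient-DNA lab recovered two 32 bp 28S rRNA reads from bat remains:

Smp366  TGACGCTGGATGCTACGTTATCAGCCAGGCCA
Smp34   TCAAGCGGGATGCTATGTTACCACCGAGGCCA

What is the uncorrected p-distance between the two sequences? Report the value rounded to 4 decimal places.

0.2188

Differing sites — 2:G/C; 4:C/A; 7:T/G; 16:C/T; 21:T/C; 24:G/C; 26:C/G.
There are 7 differences over 32 sites, so p = 7/32 = 0.2188.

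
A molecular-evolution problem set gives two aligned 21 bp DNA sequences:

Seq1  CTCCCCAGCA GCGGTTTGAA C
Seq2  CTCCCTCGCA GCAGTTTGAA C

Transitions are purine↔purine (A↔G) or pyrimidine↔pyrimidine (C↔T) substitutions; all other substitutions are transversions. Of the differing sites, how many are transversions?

1

Mismatches occur at site 6 (C→T, transition), site 7 (A→C, transversion), site 13 (G→A, transition).
Of the 3 differences, 2 transitions and 1 transversion, so the answer is 1.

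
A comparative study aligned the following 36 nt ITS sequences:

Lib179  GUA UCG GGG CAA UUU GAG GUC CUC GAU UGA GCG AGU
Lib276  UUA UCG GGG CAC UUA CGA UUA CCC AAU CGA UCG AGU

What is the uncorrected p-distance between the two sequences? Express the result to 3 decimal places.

0.333

Mismatches occur at site 1 (G↔U), site 12 (A↔C), site 15 (U↔A), site 16 (G↔C), site 17 (A↔G), site 18 (G↔A), site 19 (G↔U), site 21 (C↔A), site 23 (U↔C), site 25 (G↔A), site 28 (U↔C), site 31 (G↔U).
There are 12 differences over 36 sites, so p = 12/36 = 0.333.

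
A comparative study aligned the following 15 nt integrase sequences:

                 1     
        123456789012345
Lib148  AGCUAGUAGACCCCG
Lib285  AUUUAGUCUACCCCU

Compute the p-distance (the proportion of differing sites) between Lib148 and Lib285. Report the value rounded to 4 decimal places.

0.3333

Differing sites — 2:G/U; 3:C/U; 8:A/C; 9:G/U; 15:G/U.
There are 5 differences over 15 sites, so p = 5/15 = 0.3333.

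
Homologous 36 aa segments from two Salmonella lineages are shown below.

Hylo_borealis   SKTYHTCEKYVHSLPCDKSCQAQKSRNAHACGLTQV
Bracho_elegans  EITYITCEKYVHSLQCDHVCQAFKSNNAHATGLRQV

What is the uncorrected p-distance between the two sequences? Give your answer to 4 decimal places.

0.2778

Differing sites — 1:S/E; 2:K/I; 5:H/I; 15:P/Q; 18:K/H; 19:S/V; 23:Q/F; 26:R/N; 31:C/T; 34:T/R.
There are 10 differences over 36 sites, so p = 10/36 = 0.2778.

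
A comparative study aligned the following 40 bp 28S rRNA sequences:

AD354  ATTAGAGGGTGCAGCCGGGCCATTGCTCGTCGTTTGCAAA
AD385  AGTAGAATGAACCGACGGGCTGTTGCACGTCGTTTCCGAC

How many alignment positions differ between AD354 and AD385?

13

Differing sites — 2:T/G; 7:G/A; 8:G/T; 10:T/A; 11:G/A; 13:A/C; 15:C/A; 21:C/T; 22:A/G; 27:T/A; 36:G/C; 38:A/G; 40:A/C.
That gives 13 mismatches out of 40 aligned sites, so the Hamming distance is 13.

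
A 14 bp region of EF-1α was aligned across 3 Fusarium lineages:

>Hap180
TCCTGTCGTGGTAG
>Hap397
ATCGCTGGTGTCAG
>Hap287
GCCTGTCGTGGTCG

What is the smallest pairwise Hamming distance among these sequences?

Pairwise Hamming distances:
  Hap180 vs Hap397: 7
  Hap180 vs Hap287: 2
  Hap397 vs Hap287: 8
The smallest is 2, between Hap180 and Hap287.

2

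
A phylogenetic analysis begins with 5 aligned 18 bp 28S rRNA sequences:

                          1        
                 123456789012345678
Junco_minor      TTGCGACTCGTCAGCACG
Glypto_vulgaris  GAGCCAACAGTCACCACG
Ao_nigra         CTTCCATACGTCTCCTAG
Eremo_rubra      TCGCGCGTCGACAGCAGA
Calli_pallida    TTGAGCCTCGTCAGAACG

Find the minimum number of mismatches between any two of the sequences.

Pairwise Hamming distances:
  Junco_minor vs Glypto_vulgaris: 7
  Junco_minor vs Ao_nigra: 9
  Junco_minor vs Eremo_rubra: 6
  Junco_minor vs Calli_pallida: 3
  Glypto_vulgaris vs Ao_nigra: 9
  Glypto_vulgaris vs Eremo_rubra: 11
  Glypto_vulgaris vs Calli_pallida: 10
  Ao_nigra vs Eremo_rubra: 13
  Ao_nigra vs Calli_pallida: 12
  Eremo_rubra vs Calli_pallida: 7
The smallest is 3, between Junco_minor and Calli_pallida.

3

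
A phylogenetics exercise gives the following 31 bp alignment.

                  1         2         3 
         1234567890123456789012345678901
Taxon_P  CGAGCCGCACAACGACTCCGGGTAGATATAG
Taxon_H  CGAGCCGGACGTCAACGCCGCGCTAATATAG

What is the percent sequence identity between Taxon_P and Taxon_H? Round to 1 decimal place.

The sequences differ at positions 8 (C/G), 11 (A/G), 12 (A/T), 14 (G/A), 17 (T/G), 21 (G/C), 23 (T/C), 24 (A/T), 25 (G/A).
22 of the 31 sites match, so the percent identity is 22/31 × 100 = 71.0%.

71.0%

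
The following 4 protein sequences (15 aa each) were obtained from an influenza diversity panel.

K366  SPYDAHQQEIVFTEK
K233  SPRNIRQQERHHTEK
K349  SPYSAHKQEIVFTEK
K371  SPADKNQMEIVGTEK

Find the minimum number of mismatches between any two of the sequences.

2

Pairwise Hamming distances:
  K366 vs K233: 7
  K366 vs K349: 2
  K366 vs K371: 5
  K233 vs K349: 8
  K233 vs K371: 8
  K349 vs K371: 7
The smallest is 2, between K366 and K349.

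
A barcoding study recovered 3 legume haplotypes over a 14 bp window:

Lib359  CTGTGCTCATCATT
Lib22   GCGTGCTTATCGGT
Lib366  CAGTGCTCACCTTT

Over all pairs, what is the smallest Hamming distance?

Pairwise Hamming distances:
  Lib359 vs Lib22: 5
  Lib359 vs Lib366: 3
  Lib22 vs Lib366: 6
The smallest is 3, between Lib359 and Lib366.

3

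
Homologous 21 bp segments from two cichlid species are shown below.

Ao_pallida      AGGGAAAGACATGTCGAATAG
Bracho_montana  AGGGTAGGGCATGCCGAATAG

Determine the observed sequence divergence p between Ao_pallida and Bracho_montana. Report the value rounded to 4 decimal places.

Differing sites — 5:A/T; 7:A/G; 9:A/G; 14:T/C.
There are 4 differences over 21 sites, so p = 4/21 = 0.1905.

0.1905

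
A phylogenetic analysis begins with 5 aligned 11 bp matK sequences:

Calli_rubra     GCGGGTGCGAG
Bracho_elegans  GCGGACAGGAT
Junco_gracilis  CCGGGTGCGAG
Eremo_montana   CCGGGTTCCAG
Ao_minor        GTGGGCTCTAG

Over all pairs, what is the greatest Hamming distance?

Pairwise Hamming distances:
  Calli_rubra vs Bracho_elegans: 5
  Calli_rubra vs Junco_gracilis: 1
  Calli_rubra vs Eremo_montana: 3
  Calli_rubra vs Ao_minor: 4
  Bracho_elegans vs Junco_gracilis: 6
  Bracho_elegans vs Eremo_montana: 7
  Bracho_elegans vs Ao_minor: 6
  Junco_gracilis vs Eremo_montana: 2
  Junco_gracilis vs Ao_minor: 5
  Eremo_montana vs Ao_minor: 4
The largest is 7, between Bracho_elegans and Eremo_montana.

7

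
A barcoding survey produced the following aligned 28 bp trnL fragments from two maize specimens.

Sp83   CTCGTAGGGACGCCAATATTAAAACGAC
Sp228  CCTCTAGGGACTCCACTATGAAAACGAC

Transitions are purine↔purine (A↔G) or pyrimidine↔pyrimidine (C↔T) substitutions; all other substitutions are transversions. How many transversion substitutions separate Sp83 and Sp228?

4

The sequences differ at positions 2 (T/C, transition), 3 (C/T, transition), 4 (G/C, transversion), 12 (G/T, transversion), 16 (A/C, transversion), 20 (T/G, transversion).
Of the 6 differences, 2 transitions and 4 transversions, so the answer is 4.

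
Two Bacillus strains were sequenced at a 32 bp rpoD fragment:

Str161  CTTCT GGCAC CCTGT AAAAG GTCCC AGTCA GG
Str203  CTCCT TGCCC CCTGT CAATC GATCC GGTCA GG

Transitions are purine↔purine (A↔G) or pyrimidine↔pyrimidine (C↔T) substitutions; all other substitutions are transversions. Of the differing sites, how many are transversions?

6

Mismatches occur at site 3 (T/C, transition), site 6 (G/T, transversion), site 9 (A/C, transversion), site 16 (A/C, transversion), site 19 (A/T, transversion), site 20 (G/C, transversion), site 22 (T/A, transversion), site 23 (C/T, transition), site 26 (A/G, transition).
Of the 9 differences, 3 transitions and 6 transversions, so the answer is 6.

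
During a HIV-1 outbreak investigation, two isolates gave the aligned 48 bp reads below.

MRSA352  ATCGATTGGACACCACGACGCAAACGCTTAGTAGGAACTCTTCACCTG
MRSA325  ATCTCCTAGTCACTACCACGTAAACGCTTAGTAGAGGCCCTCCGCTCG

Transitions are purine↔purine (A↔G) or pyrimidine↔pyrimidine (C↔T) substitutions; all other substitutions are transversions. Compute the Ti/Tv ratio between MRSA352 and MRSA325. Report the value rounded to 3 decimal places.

3.000

Mismatches occur at site 4 (G/T, transversion), site 5 (A/C, transversion), site 6 (T/C, transition), site 8 (G/A, transition), site 10 (A/T, transversion), site 14 (C/T, transition), site 17 (G/C, transversion), site 21 (C/T, transition), site 35 (G/A, transition), site 36 (A/G, transition), site 37 (A/G, transition), site 39 (T/C, transition), site 42 (T/C, transition), site 44 (A/G, transition), site 46 (C/T, transition), site 47 (T/C, transition).
Of the 16 differences, 12 transitions and 4 transversions, so Ti/Tv = 12/4 = 3.000.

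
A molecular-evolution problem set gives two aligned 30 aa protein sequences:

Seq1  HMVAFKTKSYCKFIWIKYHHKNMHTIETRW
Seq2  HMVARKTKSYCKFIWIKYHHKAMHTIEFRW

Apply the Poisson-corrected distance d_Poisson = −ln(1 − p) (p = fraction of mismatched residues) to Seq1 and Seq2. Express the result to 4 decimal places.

0.1054

The sequences differ at positions 5 (F/R), 22 (N/A), 28 (T/F).
p = 3/30 = 0.100000.
d = −ln(1 − 0.100000) = −ln(0.900000) = 0.1054.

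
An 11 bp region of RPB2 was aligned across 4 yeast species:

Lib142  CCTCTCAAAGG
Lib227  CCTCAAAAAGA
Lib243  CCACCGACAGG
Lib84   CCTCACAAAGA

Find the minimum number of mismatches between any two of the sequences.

Pairwise Hamming distances:
  Lib142 vs Lib227: 3
  Lib142 vs Lib243: 4
  Lib142 vs Lib84: 2
  Lib227 vs Lib243: 5
  Lib227 vs Lib84: 1
  Lib243 vs Lib84: 5
The smallest is 1, between Lib227 and Lib84.

1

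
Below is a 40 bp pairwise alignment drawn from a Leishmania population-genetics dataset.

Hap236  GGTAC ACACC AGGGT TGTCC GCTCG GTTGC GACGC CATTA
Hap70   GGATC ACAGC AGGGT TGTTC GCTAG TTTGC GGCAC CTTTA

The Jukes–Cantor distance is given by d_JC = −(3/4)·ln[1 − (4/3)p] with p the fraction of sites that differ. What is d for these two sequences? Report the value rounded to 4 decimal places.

0.2675

Mismatches occur at site 3 (T→A), site 4 (A→T), site 9 (C→G), site 19 (C→T), site 24 (C→A), site 26 (G→T), site 32 (A→G), site 34 (G→A), site 37 (A→T).
p = 9/40 = 0.225000.
d = −0.75 · ln(1 − (4/3)·0.225000) = −0.75 · ln(0.700000) = −0.75 · (-0.356675) = 0.2675.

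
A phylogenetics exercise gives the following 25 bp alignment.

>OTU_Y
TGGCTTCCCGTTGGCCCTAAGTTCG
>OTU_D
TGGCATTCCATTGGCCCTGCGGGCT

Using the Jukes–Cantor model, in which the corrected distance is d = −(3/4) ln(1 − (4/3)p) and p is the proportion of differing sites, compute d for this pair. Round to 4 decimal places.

0.4172

Mismatches occur at site 5 (T↔A), site 7 (C↔T), site 10 (G↔A), site 19 (A↔G), site 20 (A↔C), site 22 (T↔G), site 23 (T↔G), site 25 (G↔T).
p = 8/25 = 0.320000.
d = −0.75 · ln(1 − (4/3)·0.320000) = −0.75 · ln(0.573333) = −0.75 · (-0.556289) = 0.4172.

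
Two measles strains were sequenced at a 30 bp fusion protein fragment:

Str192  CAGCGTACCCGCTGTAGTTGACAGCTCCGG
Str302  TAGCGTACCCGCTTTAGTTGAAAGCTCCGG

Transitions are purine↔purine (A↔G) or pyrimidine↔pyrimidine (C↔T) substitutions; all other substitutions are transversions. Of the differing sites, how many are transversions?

Mismatches occur at site 1 (C→T, transition), site 14 (G→T, transversion), site 22 (C→A, transversion).
Of the 3 differences, 1 transition and 2 transversions, so the answer is 2.

2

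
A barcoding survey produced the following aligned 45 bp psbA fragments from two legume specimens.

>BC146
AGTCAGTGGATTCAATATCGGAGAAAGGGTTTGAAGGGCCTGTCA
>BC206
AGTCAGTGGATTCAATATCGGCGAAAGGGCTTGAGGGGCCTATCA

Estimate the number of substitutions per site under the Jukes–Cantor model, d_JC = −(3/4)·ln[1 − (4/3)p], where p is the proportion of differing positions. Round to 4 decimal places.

Differing sites — 22:A/C; 30:T/C; 35:A/G; 42:G/A.
p = 4/45 = 0.088889.
d = −0.75 · ln(1 − (4/3)·0.088889) = −0.75 · ln(0.881481) = −0.75 · (-0.126152) = 0.0946.

0.0946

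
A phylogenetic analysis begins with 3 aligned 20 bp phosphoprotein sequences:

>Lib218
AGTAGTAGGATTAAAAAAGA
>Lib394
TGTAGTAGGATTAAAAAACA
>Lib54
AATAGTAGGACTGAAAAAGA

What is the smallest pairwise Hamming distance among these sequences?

Pairwise Hamming distances:
  Lib218 vs Lib394: 2
  Lib218 vs Lib54: 3
  Lib394 vs Lib54: 5
The smallest is 2, between Lib218 and Lib394.

2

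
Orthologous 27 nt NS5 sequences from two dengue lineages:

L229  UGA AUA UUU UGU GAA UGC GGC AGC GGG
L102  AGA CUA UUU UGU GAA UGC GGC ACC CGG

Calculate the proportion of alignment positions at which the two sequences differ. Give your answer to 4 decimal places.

0.1481

The sequences differ at positions 1 (U/A), 4 (A/C), 23 (G/C), 25 (G/C).
There are 4 differences over 27 sites, so p = 4/27 = 0.1481.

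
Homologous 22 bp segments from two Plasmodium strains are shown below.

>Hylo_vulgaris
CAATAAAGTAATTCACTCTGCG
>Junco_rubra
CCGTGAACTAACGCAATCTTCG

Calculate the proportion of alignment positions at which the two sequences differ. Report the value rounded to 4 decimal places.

The sequences differ at positions 2 (A/C), 3 (A/G), 5 (A/G), 8 (G/C), 12 (T/C), 13 (T/G), 16 (C/A), 20 (G/T).
There are 8 differences over 22 sites, so p = 8/22 = 0.3636.

0.3636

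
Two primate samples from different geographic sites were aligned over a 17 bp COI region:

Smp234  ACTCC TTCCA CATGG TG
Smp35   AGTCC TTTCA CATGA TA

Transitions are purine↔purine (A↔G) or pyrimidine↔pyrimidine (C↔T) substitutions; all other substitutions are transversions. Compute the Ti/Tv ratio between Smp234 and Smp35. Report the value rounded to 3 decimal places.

3.000

Mismatches occur at site 2 (C↔G, transversion), site 8 (C↔T, transition), site 15 (G↔A, transition), site 17 (G↔A, transition).
Of the 4 differences, 3 transitions and 1 transversion, so Ti/Tv = 3/1 = 3.000.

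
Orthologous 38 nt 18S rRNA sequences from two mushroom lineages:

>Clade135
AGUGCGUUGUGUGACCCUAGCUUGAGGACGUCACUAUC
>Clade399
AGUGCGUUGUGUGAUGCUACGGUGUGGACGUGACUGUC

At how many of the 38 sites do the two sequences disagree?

8

The sequences differ at positions 15 (C/U), 16 (C/G), 20 (G/C), 21 (C/G), 22 (U/G), 25 (A/U), 32 (C/G), 36 (A/G).
That gives 8 mismatches out of 38 aligned sites, so the Hamming distance is 8.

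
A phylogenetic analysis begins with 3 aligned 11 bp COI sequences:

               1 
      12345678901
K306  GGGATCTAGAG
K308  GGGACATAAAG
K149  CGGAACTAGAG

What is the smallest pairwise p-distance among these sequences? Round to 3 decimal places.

Pairwise Hamming distances:
  K306 vs K308: 3
  K306 vs K149: 2
  K308 vs K149: 4
The smallest is 2 mismatches, between K306 and K149; p = 2/11 = 0.182.

0.182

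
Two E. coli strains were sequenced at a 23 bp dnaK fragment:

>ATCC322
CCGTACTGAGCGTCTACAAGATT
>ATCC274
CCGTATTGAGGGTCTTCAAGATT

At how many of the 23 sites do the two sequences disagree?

3

Mismatches occur at site 6 (C→T), site 11 (C→G), site 16 (A→T).
That gives 3 mismatches out of 23 aligned sites, so the Hamming distance is 3.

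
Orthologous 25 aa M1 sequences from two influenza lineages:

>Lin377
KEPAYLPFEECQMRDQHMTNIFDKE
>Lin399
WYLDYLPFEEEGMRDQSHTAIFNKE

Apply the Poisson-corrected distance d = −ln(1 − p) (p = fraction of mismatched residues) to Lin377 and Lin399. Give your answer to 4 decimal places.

Mismatches occur at site 1 (K↔W), site 2 (E↔Y), site 3 (P↔L), site 4 (A↔D), site 11 (C↔E), site 12 (Q↔G), site 17 (H↔S), site 18 (M↔H), site 20 (N↔A), site 23 (D↔N).
p = 10/25 = 0.400000.
d = −ln(1 − 0.400000) = −ln(0.600000) = 0.5108.

0.5108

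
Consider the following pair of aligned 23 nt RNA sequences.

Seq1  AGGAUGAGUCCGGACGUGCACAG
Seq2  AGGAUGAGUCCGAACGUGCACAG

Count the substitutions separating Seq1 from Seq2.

1

Differing sites — 13:G/A.
That gives 1 mismatch out of 23 aligned sites, so the Hamming distance is 1.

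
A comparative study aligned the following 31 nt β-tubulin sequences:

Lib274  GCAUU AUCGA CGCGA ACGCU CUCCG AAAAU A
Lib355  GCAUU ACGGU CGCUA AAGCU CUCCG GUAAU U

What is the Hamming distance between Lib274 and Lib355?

8

Mismatches occur at site 7 (U↔C), site 8 (C↔G), site 10 (A↔U), site 14 (G↔U), site 17 (C↔A), site 26 (A↔G), site 27 (A↔U), site 31 (A↔U).
That gives 8 mismatches out of 31 aligned sites, so the Hamming distance is 8.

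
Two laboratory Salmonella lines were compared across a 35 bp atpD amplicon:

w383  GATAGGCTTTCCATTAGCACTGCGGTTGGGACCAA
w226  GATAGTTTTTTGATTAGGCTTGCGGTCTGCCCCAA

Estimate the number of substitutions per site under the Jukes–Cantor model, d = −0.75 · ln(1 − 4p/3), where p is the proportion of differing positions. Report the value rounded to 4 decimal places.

0.4073

The sequences differ at positions 6 (G/T), 7 (C/T), 11 (C/T), 12 (C/G), 18 (C/G), 19 (A/C), 20 (C/T), 27 (T/C), 28 (G/T), 30 (G/C), 31 (A/C).
p = 11/35 = 0.314286.
d = −0.75 · ln(1 − (4/3)·0.314286) = −0.75 · ln(0.580952) = −0.75 · (-0.543087) = 0.4073.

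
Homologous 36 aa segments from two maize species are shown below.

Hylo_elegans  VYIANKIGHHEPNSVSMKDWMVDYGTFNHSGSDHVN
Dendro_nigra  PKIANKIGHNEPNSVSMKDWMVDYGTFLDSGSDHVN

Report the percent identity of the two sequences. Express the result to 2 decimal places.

86.11%

Differing sites — 1:V/P; 2:Y/K; 10:H/N; 28:N/L; 29:H/D.
31 of the 36 sites match, so the percent identity is 31/36 × 100 = 86.11%.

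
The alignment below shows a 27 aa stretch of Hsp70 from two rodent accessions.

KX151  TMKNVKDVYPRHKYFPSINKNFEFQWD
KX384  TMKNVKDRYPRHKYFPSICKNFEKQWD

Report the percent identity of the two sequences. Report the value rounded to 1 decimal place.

88.9%

Differing sites — 8:V/R; 19:N/C; 24:F/K.
24 of the 27 sites match, so the percent identity is 24/27 × 100 = 88.9%.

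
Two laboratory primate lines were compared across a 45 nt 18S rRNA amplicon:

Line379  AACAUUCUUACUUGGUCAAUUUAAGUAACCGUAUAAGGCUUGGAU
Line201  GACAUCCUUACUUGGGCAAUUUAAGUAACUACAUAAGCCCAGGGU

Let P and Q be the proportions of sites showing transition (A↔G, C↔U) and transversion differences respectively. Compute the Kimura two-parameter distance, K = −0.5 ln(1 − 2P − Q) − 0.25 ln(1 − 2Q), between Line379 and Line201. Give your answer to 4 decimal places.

0.2730

The sequences differ at positions 1 (A/G, transition), 6 (U/C, transition), 16 (U/G, transversion), 30 (C/U, transition), 31 (G/A, transition), 32 (U/C, transition), 38 (G/C, transversion), 40 (U/C, transition), 41 (U/A, transversion), 44 (A/G, transition).
Of the 10 differences, 7 transitions and 3 transversions over 45 sites: P = 7/45 = 0.155556, Q = 3/45 = 0.066667.
d = −0.5·ln(0.622221) − 0.25·ln(0.866666) = −0.5·(-0.474460) − 0.25·(-0.143102) = 0.2730.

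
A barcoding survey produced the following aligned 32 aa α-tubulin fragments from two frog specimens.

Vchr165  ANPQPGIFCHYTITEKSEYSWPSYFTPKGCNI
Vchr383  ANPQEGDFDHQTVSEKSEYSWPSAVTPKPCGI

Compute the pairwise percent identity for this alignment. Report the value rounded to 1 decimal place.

68.8%

Differing sites — 5:P/E; 7:I/D; 9:C/D; 11:Y/Q; 13:I/V; 14:T/S; 24:Y/A; 25:F/V; 29:G/P; 31:N/G.
22 of the 32 sites match, so the percent identity is 22/32 × 100 = 68.8%.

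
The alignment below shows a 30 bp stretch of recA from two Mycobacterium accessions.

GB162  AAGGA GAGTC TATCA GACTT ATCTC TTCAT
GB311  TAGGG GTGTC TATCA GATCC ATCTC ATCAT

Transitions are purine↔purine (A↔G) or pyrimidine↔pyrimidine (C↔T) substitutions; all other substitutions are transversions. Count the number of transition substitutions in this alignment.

4

Differing sites — 1:A/T (Tv); 5:A/G (Ti); 7:A/T (Tv); 18:C/T (Ti); 19:T/C (Ti); 20:T/C (Ti); 26:T/A (Tv).
Of the 7 differences, 4 transitions and 3 transversions, so the answer is 4.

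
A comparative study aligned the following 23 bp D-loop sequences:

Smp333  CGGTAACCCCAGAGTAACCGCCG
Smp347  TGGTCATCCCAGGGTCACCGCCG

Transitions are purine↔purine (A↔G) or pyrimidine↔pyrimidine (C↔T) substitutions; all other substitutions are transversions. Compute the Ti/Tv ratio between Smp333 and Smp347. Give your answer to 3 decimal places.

Differing sites — 1:C/T (Ti); 5:A/C (Tv); 7:C/T (Ti); 13:A/G (Ti); 16:A/C (Tv).
Of the 5 differences, 3 transitions and 2 transversions, so Ti/Tv = 3/2 = 1.500.

1.500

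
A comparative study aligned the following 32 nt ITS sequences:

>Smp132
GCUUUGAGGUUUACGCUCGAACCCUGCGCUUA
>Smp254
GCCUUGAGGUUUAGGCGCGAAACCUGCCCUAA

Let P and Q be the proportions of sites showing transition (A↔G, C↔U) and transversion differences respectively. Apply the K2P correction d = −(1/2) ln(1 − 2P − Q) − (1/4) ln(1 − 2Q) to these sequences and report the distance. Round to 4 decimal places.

0.2171

Mismatches occur at site 3 (U↔C, transition), site 14 (C↔G, transversion), site 17 (U↔G, transversion), site 22 (C↔A, transversion), site 28 (G↔C, transversion), site 31 (U↔A, transversion).
Of the 6 differences, 1 transition and 5 transversions over 32 sites: P = 1/32 = 0.031250, Q = 5/32 = 0.156250.
d = −0.5·ln(0.781250) − 0.25·ln(0.687500) = −0.5·(-0.246860) − 0.25·(-0.374693) = 0.2171.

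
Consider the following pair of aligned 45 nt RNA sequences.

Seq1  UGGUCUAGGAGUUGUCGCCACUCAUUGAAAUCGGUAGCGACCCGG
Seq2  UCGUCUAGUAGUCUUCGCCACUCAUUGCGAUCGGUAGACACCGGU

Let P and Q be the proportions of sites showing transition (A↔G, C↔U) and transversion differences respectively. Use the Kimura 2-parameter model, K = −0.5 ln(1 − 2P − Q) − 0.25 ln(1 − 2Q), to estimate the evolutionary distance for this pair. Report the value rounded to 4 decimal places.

Mismatches occur at site 2 (G/C, transversion), site 9 (G/U, transversion), site 13 (U/C, transition), site 14 (G/U, transversion), site 28 (A/C, transversion), site 29 (A/G, transition), site 38 (C/A, transversion), site 39 (G/C, transversion), site 43 (C/G, transversion), site 45 (G/U, transversion).
Of the 10 differences, 2 transitions and 8 transversions over 45 sites: P = 2/45 = 0.044444, Q = 8/45 = 0.177778.
d = −0.5·ln(0.733334) − 0.25·ln(0.644444) = −0.5·(-0.310154) − 0.25·(-0.439367) = 0.2649.

0.2649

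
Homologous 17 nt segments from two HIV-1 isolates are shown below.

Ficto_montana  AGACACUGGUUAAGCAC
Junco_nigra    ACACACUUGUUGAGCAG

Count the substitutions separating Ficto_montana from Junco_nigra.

Differing sites — 2:G/C; 8:G/U; 12:A/G; 17:C/G.
That gives 4 mismatches out of 17 aligned sites, so the Hamming distance is 4.

4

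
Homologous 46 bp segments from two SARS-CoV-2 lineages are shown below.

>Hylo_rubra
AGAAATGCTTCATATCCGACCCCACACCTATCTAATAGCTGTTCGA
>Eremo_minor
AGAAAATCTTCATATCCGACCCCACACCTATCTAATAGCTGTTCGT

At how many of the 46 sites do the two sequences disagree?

The sequences differ at positions 6 (T/A), 7 (G/T), 46 (A/T).
That gives 3 mismatches out of 46 aligned sites, so the Hamming distance is 3.

3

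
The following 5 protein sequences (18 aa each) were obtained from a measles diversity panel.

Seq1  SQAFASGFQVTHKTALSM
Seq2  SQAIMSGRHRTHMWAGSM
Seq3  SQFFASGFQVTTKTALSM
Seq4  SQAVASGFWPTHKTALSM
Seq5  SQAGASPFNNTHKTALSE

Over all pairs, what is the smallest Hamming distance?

2

Pairwise Hamming distances:
  Seq1 vs Seq2: 8
  Seq1 vs Seq3: 2
  Seq1 vs Seq4: 3
  Seq1 vs Seq5: 5
  Seq2 vs Seq3: 10
  Seq2 vs Seq4: 8
  Seq2 vs Seq5: 10
  Seq3 vs Seq4: 5
  Seq3 vs Seq5: 7
  Seq4 vs Seq5: 5
The smallest is 2, between Seq1 and Seq3.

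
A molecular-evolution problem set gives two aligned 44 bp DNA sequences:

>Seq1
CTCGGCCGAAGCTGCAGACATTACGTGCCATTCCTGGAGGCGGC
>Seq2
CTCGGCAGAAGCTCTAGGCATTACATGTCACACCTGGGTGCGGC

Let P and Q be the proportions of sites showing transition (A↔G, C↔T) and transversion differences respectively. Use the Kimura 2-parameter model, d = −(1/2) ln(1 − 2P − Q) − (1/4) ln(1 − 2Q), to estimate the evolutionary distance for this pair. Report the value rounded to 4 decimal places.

0.2762

Differing sites — 7:C/A (Tv); 14:G/C (Tv); 15:C/T (Ti); 18:A/G (Ti); 25:G/A (Ti); 28:C/T (Ti); 31:T/C (Ti); 32:T/A (Tv); 38:A/G (Ti); 39:G/T (Tv).
Of the 10 differences, 6 transitions and 4 transversions over 44 sites: P = 6/44 = 0.136364, Q = 4/44 = 0.090909.
d = −0.5·ln(0.636363) − 0.25·ln(0.818182) = −0.5·(-0.451986) − 0.25·(-0.200670) = 0.2762.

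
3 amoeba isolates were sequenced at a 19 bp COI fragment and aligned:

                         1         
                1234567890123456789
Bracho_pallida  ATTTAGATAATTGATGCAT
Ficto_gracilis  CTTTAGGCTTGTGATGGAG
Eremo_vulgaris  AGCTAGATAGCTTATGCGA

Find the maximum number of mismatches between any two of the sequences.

12

Pairwise Hamming distances:
  Bracho_pallida vs Ficto_gracilis: 8
  Bracho_pallida vs Eremo_vulgaris: 7
  Ficto_gracilis vs Eremo_vulgaris: 12
The largest is 12, between Ficto_gracilis and Eremo_vulgaris.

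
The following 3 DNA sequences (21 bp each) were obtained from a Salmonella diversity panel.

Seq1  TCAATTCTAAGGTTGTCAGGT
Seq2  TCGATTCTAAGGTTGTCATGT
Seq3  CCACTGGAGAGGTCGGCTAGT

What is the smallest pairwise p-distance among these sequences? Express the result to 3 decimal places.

0.095

Pairwise Hamming distances:
  Seq1 vs Seq2: 2
  Seq1 vs Seq3: 10
  Seq2 vs Seq3: 11
The smallest is 2 mismatches, between Seq1 and Seq2; p = 2/21 = 0.095.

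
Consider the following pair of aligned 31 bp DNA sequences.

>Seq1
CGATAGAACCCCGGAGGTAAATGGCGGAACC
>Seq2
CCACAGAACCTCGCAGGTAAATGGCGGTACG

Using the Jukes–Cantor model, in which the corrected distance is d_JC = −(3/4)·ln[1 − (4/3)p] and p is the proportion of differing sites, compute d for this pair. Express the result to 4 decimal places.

Differing sites — 2:G/C; 4:T/C; 11:C/T; 14:G/C; 28:A/T; 31:C/G.
p = 6/31 = 0.193548.
d = −0.75 · ln(1 − (4/3)·0.193548) = −0.75 · ln(0.741936) = −0.75 · (-0.298492) = 0.2239.

0.2239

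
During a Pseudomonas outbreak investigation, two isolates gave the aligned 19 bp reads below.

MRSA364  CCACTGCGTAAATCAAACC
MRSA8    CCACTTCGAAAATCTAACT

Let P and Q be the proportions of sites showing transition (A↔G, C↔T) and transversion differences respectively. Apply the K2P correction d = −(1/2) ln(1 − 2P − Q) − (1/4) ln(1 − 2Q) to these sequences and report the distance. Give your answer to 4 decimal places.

Mismatches occur at site 6 (G→T, transversion), site 9 (T→A, transversion), site 15 (A→T, transversion), site 19 (C→T, transition).
Of the 4 differences, 1 transition and 3 transversions over 19 sites: P = 1/19 = 0.052632, Q = 3/19 = 0.157895.
d = −0.5·ln(0.736841) − 0.25·ln(0.684210) = −0.5·(-0.305383) − 0.25·(-0.379490) = 0.2476.

0.2476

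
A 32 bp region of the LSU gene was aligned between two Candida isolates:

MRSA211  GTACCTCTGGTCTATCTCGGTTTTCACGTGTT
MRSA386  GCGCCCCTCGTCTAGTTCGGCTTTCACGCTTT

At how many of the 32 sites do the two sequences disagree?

9

Differing sites — 2:T/C; 3:A/G; 6:T/C; 9:G/C; 15:T/G; 16:C/T; 21:T/C; 29:T/C; 30:G/T.
That gives 9 mismatches out of 32 aligned sites, so the Hamming distance is 9.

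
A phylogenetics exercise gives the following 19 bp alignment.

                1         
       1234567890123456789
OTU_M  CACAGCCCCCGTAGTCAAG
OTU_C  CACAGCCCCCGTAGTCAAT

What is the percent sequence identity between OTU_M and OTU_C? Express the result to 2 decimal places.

The sequences differ at position 19 (G/T).
18 of the 19 sites match, so the percent identity is 18/19 × 100 = 94.74%.

94.74%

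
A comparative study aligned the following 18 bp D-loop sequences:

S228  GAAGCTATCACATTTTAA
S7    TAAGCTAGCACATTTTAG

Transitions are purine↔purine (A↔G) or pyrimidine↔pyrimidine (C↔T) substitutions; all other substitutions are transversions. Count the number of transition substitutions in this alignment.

1

The sequences differ at positions 1 (G/T, transversion), 8 (T/G, transversion), 18 (A/G, transition).
Of the 3 differences, 1 transition and 2 transversions, so the answer is 1.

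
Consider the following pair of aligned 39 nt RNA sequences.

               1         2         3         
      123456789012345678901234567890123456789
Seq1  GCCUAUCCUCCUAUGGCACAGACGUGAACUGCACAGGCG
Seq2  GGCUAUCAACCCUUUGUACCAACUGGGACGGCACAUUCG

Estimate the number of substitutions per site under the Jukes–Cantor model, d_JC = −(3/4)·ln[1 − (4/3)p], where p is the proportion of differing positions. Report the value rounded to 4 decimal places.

0.5393

Mismatches occur at site 2 (C↔G), site 8 (C↔A), site 9 (U↔A), site 12 (U↔C), site 13 (A↔U), site 15 (G↔U), site 17 (C↔U), site 20 (A↔C), site 21 (G↔A), site 24 (G↔U), site 25 (U↔G), site 27 (A↔G), site 30 (U↔G), site 36 (G↔U), site 37 (G↔U).
p = 15/39 = 0.384615.
d = −0.75 · ln(1 − (4/3)·0.384615) = −0.75 · ln(0.487180) = −0.75 · (-0.719122) = 0.5393.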